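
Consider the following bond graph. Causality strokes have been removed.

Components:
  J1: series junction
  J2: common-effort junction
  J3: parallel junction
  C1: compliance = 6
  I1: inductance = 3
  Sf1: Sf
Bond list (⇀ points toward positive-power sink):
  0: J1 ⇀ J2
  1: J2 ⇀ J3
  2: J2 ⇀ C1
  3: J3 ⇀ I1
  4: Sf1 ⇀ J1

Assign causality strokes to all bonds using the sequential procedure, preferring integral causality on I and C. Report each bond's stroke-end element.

b0 |J1
b1 |J3
b2 |J2
b3 |I1
b4 |Sf1

β4 stroke→Sf1  (source Sf1 imposes f)
β0 stroke→J1  (common-f at J1 fixed by 4)
β2 stroke→J2  (C1 outputs effort q/C1)
β1 stroke→J3  (common-e at J2 fixed by 2)
β3 stroke→I1  (0-jn J3 has e-setter on 1)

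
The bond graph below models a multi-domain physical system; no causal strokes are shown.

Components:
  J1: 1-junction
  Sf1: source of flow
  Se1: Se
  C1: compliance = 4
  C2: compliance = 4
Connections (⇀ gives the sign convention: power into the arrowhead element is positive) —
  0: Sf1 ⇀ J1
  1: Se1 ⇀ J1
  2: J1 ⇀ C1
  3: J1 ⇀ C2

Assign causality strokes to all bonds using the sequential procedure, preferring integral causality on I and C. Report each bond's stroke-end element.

bond 0 stroke at Sf1  (Sf1 fixes flow; stroke at Sf1)
bond 1 stroke at J1  (Se1 fixes effort; stroke away)
bond 2 stroke at J1  (common-f at J1 fixed by 0)
bond 3 stroke at J1  (J1: bond 0 brought flow, rest push out)

bond 0 stroke at Sf1
bond 1 stroke at J1
bond 2 stroke at J1
bond 3 stroke at J1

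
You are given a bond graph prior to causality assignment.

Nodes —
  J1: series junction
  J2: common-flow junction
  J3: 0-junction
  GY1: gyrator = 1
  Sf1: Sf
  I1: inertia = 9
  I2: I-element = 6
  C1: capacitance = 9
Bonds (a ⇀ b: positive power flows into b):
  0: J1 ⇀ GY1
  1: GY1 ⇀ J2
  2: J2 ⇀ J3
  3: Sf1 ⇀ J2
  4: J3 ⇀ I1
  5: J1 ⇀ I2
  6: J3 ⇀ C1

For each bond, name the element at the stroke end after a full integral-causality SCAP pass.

β0 stroke at J1
β1 stroke at J2
β2 stroke at J2
β3 stroke at Sf1
β4 stroke at I1
β5 stroke at I2
β6 stroke at J3

β3 stroke→Sf1  (Sf1 (Sf) sets flow on bond)
β1 stroke→J2  (1-jn J2 has f-setter on 3)
β2 stroke→J2  (common-f at J2 fixed by 3)
β0 stroke→J1  (GY GY1: same side as bond 1)
β5 stroke→I2  (only one flow-in slot at J1)
β4 stroke→I1  (I1 outputs flow p/I1)
β6 stroke→J3  (J3: last free bond brings effort in)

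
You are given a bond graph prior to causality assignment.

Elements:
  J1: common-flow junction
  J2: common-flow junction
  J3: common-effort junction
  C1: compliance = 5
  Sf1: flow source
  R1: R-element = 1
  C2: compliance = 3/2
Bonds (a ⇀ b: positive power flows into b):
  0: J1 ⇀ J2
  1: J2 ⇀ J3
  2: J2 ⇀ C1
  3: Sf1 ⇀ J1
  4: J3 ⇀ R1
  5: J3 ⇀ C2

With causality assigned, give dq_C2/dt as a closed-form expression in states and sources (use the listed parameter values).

dq_C2/dt = F_Sf1 - 2*q_C2/3

β3 stroke at Sf1  (Sf1 fixes flow; stroke at Sf1)
β0 stroke at J1  (common-f at J1 fixed by 3)
β1 stroke at J2  (J2 flow already set via bond 0)
β2 stroke at J2  (1-jn J2 has f-setter on 0)
β5 stroke at J3  (C2: C, integral causality)
β4 stroke at R1  (0-jn J3 has e-setter on 5)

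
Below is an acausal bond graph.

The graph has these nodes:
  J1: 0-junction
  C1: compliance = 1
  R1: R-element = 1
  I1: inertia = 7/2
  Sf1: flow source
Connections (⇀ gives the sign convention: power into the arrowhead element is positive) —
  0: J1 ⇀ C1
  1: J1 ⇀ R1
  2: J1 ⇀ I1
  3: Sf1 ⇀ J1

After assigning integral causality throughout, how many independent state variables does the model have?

2  (C1, I1 all integral)

#3 stroke→Sf1  (Sf1: flow source, stroke at near end)
#0 stroke→J1  (C1 integral (e out))
#1 stroke→R1  (J1: bond 0 brought effort, rest push out)
#2 stroke→I1  (J1: bond 0 brought effort, rest push out)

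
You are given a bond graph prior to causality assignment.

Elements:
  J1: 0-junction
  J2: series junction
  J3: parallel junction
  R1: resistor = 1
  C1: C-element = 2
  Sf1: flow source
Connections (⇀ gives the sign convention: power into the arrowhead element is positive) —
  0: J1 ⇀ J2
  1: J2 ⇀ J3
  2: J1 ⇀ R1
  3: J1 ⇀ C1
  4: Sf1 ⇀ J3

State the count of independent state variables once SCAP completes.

β4 stroke→Sf1  (Sf1: flow source, stroke at near end)
β1 stroke→J3  (only one effort-in slot at J3)
β0 stroke→J2  (J2: bond 1 brought flow, rest push out)
β3 stroke→J1  (C1 outputs effort q/C1)
β2 stroke→R1  (J1: bond 3 brought effort, rest push out)

1  (C1 all integral)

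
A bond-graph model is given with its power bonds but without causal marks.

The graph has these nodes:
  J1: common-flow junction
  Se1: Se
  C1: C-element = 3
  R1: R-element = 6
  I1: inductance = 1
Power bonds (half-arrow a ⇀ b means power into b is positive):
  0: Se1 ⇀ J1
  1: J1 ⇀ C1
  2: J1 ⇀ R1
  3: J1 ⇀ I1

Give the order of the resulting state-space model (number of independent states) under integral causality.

2  (C1, I1 all integral)

#0 stroke at J1  (Se1 (Se) sets effort on bond)
#1 stroke at J1  (C1 integral (e out))
#3 stroke at I1  (I1 integral (f out))
#2 stroke at J1  (1-jn J1 has f-setter on 3)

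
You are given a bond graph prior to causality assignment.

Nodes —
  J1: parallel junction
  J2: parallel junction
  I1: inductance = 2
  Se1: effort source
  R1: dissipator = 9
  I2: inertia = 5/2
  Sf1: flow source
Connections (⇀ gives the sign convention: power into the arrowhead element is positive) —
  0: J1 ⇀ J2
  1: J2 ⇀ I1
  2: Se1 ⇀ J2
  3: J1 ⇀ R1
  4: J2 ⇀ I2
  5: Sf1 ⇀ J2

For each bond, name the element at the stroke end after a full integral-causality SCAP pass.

bond 2 |J2  (Se1 (Se) sets effort on bond)
bond 5 |Sf1  (Sf1: flow source, stroke at near end)
bond 0 |J1  (common-e at J2 fixed by 2)
bond 1 |I1  (J2 effort already set via bond 2)
bond 4 |I2  (J2: bond 2 brought effort, rest push out)
bond 3 |R1  (J1 effort already set via bond 0)

bond 0 |J1
bond 1 |I1
bond 2 |J2
bond 3 |R1
bond 4 |I2
bond 5 |Sf1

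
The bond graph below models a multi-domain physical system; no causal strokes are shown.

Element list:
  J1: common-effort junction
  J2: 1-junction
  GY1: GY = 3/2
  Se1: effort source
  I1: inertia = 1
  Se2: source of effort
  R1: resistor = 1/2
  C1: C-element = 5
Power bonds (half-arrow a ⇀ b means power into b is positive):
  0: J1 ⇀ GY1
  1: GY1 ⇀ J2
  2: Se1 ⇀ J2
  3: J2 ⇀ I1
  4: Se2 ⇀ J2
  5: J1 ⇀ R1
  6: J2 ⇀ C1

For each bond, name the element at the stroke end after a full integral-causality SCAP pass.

#2 →J2  (Se1 fixes effort; stroke away)
#4 →J2  (Se2 (Se) sets effort on bond)
#3 →I1  (I1: I, integral causality)
#1 →J2  (common-f at J2 fixed by 3)
#6 →J2  (J2 flow already set via bond 3)
#0 →J1  (GY1: gyrator matches bond 1)
#5 →R1  (0-jn J1 has e-setter on 0)

b0 stroke at J1
b1 stroke at J2
b2 stroke at J2
b3 stroke at I1
b4 stroke at J2
b5 stroke at R1
b6 stroke at J2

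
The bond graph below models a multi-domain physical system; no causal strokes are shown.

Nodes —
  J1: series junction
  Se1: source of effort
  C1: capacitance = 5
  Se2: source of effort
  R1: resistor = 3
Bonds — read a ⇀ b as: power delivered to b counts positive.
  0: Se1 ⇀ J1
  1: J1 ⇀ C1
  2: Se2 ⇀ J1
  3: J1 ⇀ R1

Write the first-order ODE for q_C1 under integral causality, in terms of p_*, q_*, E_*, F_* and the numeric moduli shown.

dq_C1/dt = E_Se1/3 + E_Se2/3 - q_C1/15

β0 stroke at J1  (Se1 fixes effort; stroke away)
β2 stroke at J1  (Se2: effort source, stroke at far end)
β1 stroke at J1  (C1: C, integral causality)
β3 stroke at R1  (J1 needs exactly one f-in)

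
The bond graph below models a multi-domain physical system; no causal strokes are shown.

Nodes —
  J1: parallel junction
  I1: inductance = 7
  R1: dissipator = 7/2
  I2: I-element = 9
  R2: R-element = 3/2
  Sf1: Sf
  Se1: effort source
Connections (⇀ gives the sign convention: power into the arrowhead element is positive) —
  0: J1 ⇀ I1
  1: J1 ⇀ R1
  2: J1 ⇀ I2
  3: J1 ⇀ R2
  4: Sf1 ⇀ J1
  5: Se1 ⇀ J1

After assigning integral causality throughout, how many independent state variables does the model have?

2  (I1, I2 all integral)

#4 stroke at Sf1  (Sf1 (Sf) sets flow on bond)
#5 stroke at J1  (Se1: effort source, stroke at far end)
#0 stroke at I1  (common-e at J1 fixed by 5)
#1 stroke at R1  (common-e at J1 fixed by 5)
#2 stroke at I2  (J1 effort already set via bond 5)
#3 stroke at R2  (0-jn J1 has e-setter on 5)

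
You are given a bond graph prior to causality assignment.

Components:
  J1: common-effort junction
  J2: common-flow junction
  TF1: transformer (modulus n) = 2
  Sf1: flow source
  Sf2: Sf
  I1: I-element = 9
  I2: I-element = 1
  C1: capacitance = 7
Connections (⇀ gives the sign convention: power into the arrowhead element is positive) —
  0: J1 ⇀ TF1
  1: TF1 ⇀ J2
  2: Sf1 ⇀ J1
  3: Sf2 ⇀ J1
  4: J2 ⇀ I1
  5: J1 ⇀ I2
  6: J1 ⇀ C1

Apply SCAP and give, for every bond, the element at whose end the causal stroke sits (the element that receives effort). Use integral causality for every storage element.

b2 →Sf1  (Sf1 (Sf) sets flow on bond)
b3 →Sf2  (source Sf2 imposes f)
b4 →I1  (I1 integral (f out))
b1 →J2  (common-f at J2 fixed by 4)
b0 →TF1  (TF TF1: opposite of bond 1)
b5 →I2  (I2: I, integral causality)
b6 →J1  (only one effort-in slot at J1)

bond 0 stroke at TF1
bond 1 stroke at J2
bond 2 stroke at Sf1
bond 3 stroke at Sf2
bond 4 stroke at I1
bond 5 stroke at I2
bond 6 stroke at J1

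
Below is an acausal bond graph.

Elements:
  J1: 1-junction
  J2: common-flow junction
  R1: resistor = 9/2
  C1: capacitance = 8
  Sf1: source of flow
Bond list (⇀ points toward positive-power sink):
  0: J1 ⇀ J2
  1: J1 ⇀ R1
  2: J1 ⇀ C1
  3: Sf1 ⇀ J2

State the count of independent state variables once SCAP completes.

#3 |Sf1  (source Sf1 imposes f)
#0 |J2  (1-jn J2 has f-setter on 3)
#1 |J1  (common-f at J1 fixed by 0)
#2 |J1  (J1: bond 0 brought flow, rest push out)

1  (C1 all integral)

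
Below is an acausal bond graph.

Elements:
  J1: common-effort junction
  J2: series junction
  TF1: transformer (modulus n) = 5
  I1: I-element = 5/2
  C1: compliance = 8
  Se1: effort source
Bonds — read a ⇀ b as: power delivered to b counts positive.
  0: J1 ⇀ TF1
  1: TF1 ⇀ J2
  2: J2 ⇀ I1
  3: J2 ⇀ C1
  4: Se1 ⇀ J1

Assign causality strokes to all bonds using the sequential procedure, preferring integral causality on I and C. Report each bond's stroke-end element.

#0 stroke→TF1
#1 stroke→J2
#2 stroke→I1
#3 stroke→J2
#4 stroke→J1

#4 |J1  (Se1: effort source, stroke at far end)
#0 |TF1  (common-e at J1 fixed by 4)
#1 |J2  (TF1 one-in-one-out from 0)
#2 |I1  (I1 integral (f out))
#3 |J2  (J2: bond 2 brought flow, rest push out)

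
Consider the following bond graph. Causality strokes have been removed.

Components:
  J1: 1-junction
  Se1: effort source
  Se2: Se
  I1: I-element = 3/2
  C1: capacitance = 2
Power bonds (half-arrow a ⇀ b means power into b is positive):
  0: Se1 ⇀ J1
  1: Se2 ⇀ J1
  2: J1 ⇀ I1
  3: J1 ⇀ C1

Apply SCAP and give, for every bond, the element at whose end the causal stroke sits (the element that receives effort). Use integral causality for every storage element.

β0 stroke→J1  (source Se1 imposes e)
β1 stroke→J1  (source Se2 imposes e)
β2 stroke→I1  (prefer integral on I1)
β3 stroke→J1  (common-f at J1 fixed by 2)

b0 stroke→J1
b1 stroke→J1
b2 stroke→I1
b3 stroke→J1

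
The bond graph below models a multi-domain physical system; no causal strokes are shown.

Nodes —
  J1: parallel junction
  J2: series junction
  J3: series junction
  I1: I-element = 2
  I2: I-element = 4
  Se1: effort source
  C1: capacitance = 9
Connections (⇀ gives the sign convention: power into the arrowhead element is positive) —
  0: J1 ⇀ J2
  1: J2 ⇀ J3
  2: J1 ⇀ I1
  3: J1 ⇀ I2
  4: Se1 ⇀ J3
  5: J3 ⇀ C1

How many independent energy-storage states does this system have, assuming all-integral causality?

#4 stroke at J3  (Se1 (Se) sets effort on bond)
#2 stroke at I1  (prefer integral on I1)
#3 stroke at I2  (I2 integral (f out))
#0 stroke at J1  (only one effort-in slot at J1)
#1 stroke at J2  (J2: bond 0 brought flow, rest push out)
#5 stroke at J3  (J3: bond 1 brought flow, rest push out)

3  (C1, I1, I2 all integral)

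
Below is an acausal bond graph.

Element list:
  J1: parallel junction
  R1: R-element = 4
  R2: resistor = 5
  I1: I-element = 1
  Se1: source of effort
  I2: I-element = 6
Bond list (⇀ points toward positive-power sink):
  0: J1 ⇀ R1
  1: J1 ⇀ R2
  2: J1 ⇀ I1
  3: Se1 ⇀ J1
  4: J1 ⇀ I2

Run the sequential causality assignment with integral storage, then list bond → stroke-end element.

bond 3 |J1  (source Se1 imposes e)
bond 0 |R1  (0-jn J1 has e-setter on 3)
bond 1 |R2  (J1 effort already set via bond 3)
bond 2 |I1  (0-jn J1 has e-setter on 3)
bond 4 |I2  (common-e at J1 fixed by 3)

β0 |R1
β1 |R2
β2 |I1
β3 |J1
β4 |I2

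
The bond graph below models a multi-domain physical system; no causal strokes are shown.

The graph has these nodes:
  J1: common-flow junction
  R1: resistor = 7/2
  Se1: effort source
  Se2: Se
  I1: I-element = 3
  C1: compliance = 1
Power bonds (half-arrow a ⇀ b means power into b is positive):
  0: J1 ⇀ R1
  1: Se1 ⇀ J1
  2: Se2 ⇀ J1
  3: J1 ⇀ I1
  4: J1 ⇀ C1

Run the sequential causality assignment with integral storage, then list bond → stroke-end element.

β0 stroke at J1
β1 stroke at J1
β2 stroke at J1
β3 stroke at I1
β4 stroke at J1

β1 stroke→J1  (Se1: effort source, stroke at far end)
β2 stroke→J1  (Se2 fixes effort; stroke away)
β3 stroke→I1  (I1: I, integral causality)
β0 stroke→J1  (J1: bond 3 brought flow, rest push out)
β4 stroke→J1  (1-jn J1 has f-setter on 3)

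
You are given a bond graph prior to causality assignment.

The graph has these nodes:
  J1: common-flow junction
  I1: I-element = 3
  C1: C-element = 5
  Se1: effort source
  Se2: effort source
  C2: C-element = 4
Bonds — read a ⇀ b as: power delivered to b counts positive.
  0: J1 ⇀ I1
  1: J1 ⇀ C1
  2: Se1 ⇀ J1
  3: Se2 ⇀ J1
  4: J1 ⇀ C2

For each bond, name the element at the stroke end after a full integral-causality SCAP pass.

b2 |J1  (source Se1 imposes e)
b3 |J1  (Se2: effort source, stroke at far end)
b0 |I1  (I1 integral (f out))
b1 |J1  (1-jn J1 has f-setter on 0)
b4 |J1  (J1 flow already set via bond 0)

bond 0 stroke at I1
bond 1 stroke at J1
bond 2 stroke at J1
bond 3 stroke at J1
bond 4 stroke at J1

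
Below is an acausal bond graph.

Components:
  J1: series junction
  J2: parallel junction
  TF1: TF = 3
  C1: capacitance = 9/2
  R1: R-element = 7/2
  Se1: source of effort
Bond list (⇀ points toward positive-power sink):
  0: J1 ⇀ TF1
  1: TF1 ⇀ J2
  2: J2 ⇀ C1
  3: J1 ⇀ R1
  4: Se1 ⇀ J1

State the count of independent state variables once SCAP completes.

1  (C1 all integral)

β4 |J1  (source Se1 imposes e)
β2 |J2  (C1: C, integral causality)
β1 |TF1  (common-e at J2 fixed by 2)
β0 |J1  (through TF1, causality passes straight; one stroke at TF1)
β3 |R1  (only one flow-in slot at J1)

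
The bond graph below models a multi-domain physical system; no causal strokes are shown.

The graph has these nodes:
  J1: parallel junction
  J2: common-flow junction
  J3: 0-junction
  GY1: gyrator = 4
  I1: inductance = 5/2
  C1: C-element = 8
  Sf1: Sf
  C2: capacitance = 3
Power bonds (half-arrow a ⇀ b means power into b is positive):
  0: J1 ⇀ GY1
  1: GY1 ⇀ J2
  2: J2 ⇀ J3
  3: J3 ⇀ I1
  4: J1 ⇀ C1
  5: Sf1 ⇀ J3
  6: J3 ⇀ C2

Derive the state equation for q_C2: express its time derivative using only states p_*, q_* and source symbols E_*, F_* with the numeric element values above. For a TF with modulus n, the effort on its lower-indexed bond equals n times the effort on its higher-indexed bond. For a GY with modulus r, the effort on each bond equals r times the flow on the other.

dq_C2/dt = F_Sf1 - 2*p_I1/5 + q_C1/32

bond 5 stroke at Sf1  (Sf1 fixes flow; stroke at Sf1)
bond 3 stroke at I1  (prefer integral on I1)
bond 4 stroke at J1  (C1: C, integral causality)
bond 0 stroke at GY1  (J1: bond 4 brought effort, rest push out)
bond 1 stroke at GY1  (through GY1, causality inverts; strokes same side of GY1)
bond 2 stroke at J2  (1-jn J2 has f-setter on 1)
bond 6 stroke at J3  (J3 needs exactly one e-in)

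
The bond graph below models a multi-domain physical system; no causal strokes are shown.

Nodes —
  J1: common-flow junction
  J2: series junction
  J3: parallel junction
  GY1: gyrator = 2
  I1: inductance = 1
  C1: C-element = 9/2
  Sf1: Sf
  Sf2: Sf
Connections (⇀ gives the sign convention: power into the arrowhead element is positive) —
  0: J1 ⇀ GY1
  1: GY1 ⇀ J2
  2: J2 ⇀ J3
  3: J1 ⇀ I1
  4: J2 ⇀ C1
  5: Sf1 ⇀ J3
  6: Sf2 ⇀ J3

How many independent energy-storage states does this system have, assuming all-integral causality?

b5 |Sf1  (Sf1 (Sf) sets flow on bond)
b6 |Sf2  (Sf2 fixes flow; stroke at Sf2)
b2 |J3  (closing 0-jn rule on J3)
b1 |J2  (common-f at J2 fixed by 2)
b4 |J2  (J2 flow already set via bond 2)
b0 |J1  (GY GY1: same side as bond 1)
b3 |I1  (only one flow-in slot at J1)

2  (C1, I1 all integral)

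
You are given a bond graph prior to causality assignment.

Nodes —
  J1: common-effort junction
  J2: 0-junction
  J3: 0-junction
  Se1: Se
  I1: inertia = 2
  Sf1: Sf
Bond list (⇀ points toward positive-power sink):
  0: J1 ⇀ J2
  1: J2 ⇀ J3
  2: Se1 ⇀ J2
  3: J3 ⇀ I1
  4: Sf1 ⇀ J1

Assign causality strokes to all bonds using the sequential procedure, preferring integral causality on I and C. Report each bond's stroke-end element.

β2 stroke at J2  (Se1 (Se) sets effort on bond)
β4 stroke at Sf1  (Sf1: flow source, stroke at near end)
β0 stroke at J1  (closing 0-jn rule on J1)
β1 stroke at J3  (common-e at J2 fixed by 2)
β3 stroke at I1  (0-jn J3 has e-setter on 1)

bond 0 stroke→J1
bond 1 stroke→J3
bond 2 stroke→J2
bond 3 stroke→I1
bond 4 stroke→Sf1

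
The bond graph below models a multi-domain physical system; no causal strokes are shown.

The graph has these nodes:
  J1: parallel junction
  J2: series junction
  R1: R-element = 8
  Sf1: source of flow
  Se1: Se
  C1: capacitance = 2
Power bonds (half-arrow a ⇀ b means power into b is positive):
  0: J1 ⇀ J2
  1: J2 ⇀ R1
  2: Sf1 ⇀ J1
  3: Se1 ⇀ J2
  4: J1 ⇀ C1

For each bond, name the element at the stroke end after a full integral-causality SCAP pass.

β0 stroke at J2
β1 stroke at R1
β2 stroke at Sf1
β3 stroke at J2
β4 stroke at J1

β2 →Sf1  (source Sf1 imposes f)
β3 →J2  (Se1: effort source, stroke at far end)
β4 →J1  (C1 outputs effort q/C1)
β0 →J2  (0-jn J1 has e-setter on 4)
β1 →R1  (J2: last free bond brings flow in)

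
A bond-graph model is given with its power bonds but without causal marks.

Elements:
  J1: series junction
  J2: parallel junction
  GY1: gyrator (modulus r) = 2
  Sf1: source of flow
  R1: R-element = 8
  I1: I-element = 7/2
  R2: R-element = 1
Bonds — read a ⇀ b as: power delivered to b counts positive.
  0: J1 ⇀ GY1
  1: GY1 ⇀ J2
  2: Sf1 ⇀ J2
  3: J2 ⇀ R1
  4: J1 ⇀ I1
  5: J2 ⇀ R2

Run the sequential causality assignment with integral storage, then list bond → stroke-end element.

b0 →J1
b1 →J2
b2 →Sf1
b3 →R1
b4 →I1
b5 →R2

β2 stroke→Sf1  (Sf1 (Sf) sets flow on bond)
β4 stroke→I1  (prefer integral on I1)
β0 stroke→J1  (common-f at J1 fixed by 4)
β1 stroke→J2  (GY1 both-in/both-out from 0)
β3 stroke→R1  (0-jn J2 has e-setter on 1)
β5 stroke→R2  (J2 effort already set via bond 1)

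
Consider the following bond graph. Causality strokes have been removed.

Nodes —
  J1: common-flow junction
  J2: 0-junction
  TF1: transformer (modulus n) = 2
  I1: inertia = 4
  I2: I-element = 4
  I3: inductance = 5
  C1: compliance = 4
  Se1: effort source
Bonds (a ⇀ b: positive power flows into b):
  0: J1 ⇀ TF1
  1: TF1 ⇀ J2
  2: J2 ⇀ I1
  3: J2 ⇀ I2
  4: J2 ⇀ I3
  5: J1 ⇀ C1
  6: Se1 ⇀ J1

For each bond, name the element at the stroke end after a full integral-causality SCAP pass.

#6 |J1  (Se1: effort source, stroke at far end)
#2 |I1  (I1 integral (f out))
#3 |I2  (I2 integral (f out))
#4 |I3  (prefer integral on I3)
#1 |J2  (closing 0-jn rule on J2)
#0 |TF1  (TF TF1: opposite of bond 1)
#5 |J1  (J1: bond 0 brought flow, rest push out)

bond 0 |TF1
bond 1 |J2
bond 2 |I1
bond 3 |I2
bond 4 |I3
bond 5 |J1
bond 6 |J1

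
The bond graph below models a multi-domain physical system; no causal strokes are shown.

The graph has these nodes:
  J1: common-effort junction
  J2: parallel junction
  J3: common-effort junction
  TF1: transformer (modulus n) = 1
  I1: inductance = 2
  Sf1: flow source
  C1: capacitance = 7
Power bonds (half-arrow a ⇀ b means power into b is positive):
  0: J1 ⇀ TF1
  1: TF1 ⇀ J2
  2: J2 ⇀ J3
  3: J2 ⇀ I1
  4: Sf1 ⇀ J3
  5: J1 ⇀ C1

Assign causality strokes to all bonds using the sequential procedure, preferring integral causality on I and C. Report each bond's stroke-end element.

b4 →Sf1  (Sf1 fixes flow; stroke at Sf1)
b2 →J3  (closing 0-jn rule on J3)
b3 →I1  (I1 outputs flow p/I1)
b1 →J2  (only one effort-in slot at J2)
b0 →TF1  (TF1 one-in-one-out from 1)
b5 →J1  (J1: last free bond brings effort in)

bond 0 stroke→TF1
bond 1 stroke→J2
bond 2 stroke→J3
bond 3 stroke→I1
bond 4 stroke→Sf1
bond 5 stroke→J1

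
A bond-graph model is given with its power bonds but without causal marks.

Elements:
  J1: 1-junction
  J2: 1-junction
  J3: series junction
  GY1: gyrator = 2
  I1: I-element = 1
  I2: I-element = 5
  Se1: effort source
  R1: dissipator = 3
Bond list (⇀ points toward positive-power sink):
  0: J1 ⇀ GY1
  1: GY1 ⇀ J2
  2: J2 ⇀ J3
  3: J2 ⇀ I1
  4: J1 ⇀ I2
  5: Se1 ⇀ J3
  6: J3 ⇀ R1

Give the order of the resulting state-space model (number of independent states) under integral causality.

2  (I1, I2 all integral)

β5 stroke at J3  (Se1 (Se) sets effort on bond)
β3 stroke at I1  (I1 outputs flow p/I1)
β1 stroke at J2  (common-f at J2 fixed by 3)
β2 stroke at J2  (1-jn J2 has f-setter on 3)
β6 stroke at J3  (J3: bond 2 brought flow, rest push out)
β0 stroke at J1  (GY1 both-in/both-out from 1)
β4 stroke at I2  (closing 1-jn rule on J1)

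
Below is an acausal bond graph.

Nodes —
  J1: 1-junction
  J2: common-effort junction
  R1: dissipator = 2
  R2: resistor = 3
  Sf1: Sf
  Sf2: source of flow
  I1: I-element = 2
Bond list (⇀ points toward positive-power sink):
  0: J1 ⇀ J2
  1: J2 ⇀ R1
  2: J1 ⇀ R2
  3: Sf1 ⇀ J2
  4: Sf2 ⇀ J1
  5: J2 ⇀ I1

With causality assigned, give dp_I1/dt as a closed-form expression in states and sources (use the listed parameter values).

bond 3 |Sf1  (Sf1: flow source, stroke at near end)
bond 4 |Sf2  (source Sf2 imposes f)
bond 0 |J1  (J1: bond 4 brought flow, rest push out)
bond 2 |J1  (J1: bond 4 brought flow, rest push out)
bond 5 |I1  (I1: I, integral causality)
bond 1 |J2  (J2 needs exactly one e-in)

dp_I1/dt = 2*F_Sf1 + 2*F_Sf2 - p_I1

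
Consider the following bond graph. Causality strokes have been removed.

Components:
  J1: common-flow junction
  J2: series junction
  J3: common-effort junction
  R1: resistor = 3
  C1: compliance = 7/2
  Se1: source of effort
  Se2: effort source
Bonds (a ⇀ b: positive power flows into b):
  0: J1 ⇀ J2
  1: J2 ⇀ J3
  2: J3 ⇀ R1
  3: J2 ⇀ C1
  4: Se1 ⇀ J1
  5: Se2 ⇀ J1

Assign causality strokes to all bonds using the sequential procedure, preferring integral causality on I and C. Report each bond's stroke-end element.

#4 |J1  (Se1 (Se) sets effort on bond)
#5 |J1  (Se2 fixes effort; stroke away)
#0 |J2  (closing 1-jn rule on J1)
#3 |J2  (prefer integral on C1)
#1 |J3  (J2 needs exactly one f-in)
#2 |R1  (J3 effort already set via bond 1)

β0 stroke→J2
β1 stroke→J3
β2 stroke→R1
β3 stroke→J2
β4 stroke→J1
β5 stroke→J1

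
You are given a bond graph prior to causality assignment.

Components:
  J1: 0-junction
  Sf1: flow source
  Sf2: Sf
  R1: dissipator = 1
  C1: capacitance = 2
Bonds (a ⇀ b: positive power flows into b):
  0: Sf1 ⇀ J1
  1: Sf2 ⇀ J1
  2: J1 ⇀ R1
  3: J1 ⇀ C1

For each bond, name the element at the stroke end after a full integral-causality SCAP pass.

#0 |Sf1
#1 |Sf2
#2 |R1
#3 |J1

bond 0 →Sf1  (source Sf1 imposes f)
bond 1 →Sf2  (Sf2: flow source, stroke at near end)
bond 3 →J1  (C1 integral (e out))
bond 2 →R1  (J1 effort already set via bond 3)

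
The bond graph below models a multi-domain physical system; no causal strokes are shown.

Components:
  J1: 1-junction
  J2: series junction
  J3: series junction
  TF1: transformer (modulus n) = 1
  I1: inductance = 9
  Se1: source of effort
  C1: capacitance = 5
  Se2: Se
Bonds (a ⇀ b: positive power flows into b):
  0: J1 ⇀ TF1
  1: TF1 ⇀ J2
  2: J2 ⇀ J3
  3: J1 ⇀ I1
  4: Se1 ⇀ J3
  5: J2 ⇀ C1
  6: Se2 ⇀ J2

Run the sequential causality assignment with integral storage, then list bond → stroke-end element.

#0 →J1
#1 →TF1
#2 →J2
#3 →I1
#4 →J3
#5 →J2
#6 →J2

#4 stroke at J3  (source Se1 imposes e)
#6 stroke at J2  (source Se2 imposes e)
#2 stroke at J2  (closing 1-jn rule on J3)
#3 stroke at I1  (I1 integral (f out))
#0 stroke at J1  (J1: bond 3 brought flow, rest push out)
#1 stroke at TF1  (TF1 one-in-one-out from 0)
#5 stroke at J2  (J2: bond 1 brought flow, rest push out)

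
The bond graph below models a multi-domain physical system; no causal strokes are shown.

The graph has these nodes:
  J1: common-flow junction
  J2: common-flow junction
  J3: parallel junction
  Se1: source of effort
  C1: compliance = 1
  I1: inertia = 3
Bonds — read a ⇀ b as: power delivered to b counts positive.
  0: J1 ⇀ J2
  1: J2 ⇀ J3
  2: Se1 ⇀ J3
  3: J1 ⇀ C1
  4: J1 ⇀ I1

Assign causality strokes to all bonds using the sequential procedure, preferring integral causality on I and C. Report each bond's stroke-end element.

b2 →J3  (Se1: effort source, stroke at far end)
b1 →J2  (J3 effort already set via bond 2)
b0 →J1  (only one flow-in slot at J2)
b3 →J1  (C1: C, integral causality)
b4 →I1  (only one flow-in slot at J1)

b0 |J1
b1 |J2
b2 |J3
b3 |J1
b4 |I1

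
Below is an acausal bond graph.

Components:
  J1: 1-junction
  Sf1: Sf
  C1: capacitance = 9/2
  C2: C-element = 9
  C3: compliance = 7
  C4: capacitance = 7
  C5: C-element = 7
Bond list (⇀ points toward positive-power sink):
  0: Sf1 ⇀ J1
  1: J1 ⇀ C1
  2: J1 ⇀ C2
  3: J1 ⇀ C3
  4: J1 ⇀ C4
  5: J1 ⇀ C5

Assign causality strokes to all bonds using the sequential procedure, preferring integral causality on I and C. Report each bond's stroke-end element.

b0 →Sf1  (Sf1: flow source, stroke at near end)
b1 →J1  (J1: bond 0 brought flow, rest push out)
b2 →J1  (J1 flow already set via bond 0)
b3 →J1  (1-jn J1 has f-setter on 0)
b4 →J1  (common-f at J1 fixed by 0)
b5 →J1  (J1 flow already set via bond 0)

bond 0 stroke→Sf1
bond 1 stroke→J1
bond 2 stroke→J1
bond 3 stroke→J1
bond 4 stroke→J1
bond 5 stroke→J1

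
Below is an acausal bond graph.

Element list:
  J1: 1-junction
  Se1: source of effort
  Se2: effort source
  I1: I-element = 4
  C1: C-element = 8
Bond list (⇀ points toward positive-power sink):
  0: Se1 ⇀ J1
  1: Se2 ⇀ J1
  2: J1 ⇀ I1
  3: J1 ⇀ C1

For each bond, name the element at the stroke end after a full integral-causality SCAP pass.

bond 0 stroke at J1  (source Se1 imposes e)
bond 1 stroke at J1  (Se2 (Se) sets effort on bond)
bond 2 stroke at I1  (I1 integral (f out))
bond 3 stroke at J1  (1-jn J1 has f-setter on 2)

β0 stroke→J1
β1 stroke→J1
β2 stroke→I1
β3 stroke→J1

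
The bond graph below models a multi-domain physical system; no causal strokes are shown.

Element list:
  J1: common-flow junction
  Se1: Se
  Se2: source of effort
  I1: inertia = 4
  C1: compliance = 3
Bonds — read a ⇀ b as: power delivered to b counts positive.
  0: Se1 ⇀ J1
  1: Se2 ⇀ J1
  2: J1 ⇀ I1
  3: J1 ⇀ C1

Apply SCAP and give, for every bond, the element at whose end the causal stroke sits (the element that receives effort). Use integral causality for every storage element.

β0 stroke at J1
β1 stroke at J1
β2 stroke at I1
β3 stroke at J1

b0 →J1  (source Se1 imposes e)
b1 →J1  (Se2: effort source, stroke at far end)
b2 →I1  (I1 integral (f out))
b3 →J1  (J1: bond 2 brought flow, rest push out)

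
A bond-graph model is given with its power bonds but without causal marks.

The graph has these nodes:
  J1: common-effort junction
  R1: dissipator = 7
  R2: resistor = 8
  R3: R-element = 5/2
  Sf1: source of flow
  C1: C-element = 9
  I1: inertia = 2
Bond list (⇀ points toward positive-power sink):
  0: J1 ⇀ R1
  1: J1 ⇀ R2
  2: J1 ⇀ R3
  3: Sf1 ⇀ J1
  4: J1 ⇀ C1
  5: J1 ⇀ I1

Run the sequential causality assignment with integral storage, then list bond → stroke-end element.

bond 3 →Sf1  (Sf1 fixes flow; stroke at Sf1)
bond 4 →J1  (prefer integral on C1)
bond 0 →R1  (J1 effort already set via bond 4)
bond 1 →R2  (J1 effort already set via bond 4)
bond 2 →R3  (0-jn J1 has e-setter on 4)
bond 5 →I1  (0-jn J1 has e-setter on 4)

#0 |R1
#1 |R2
#2 |R3
#3 |Sf1
#4 |J1
#5 |I1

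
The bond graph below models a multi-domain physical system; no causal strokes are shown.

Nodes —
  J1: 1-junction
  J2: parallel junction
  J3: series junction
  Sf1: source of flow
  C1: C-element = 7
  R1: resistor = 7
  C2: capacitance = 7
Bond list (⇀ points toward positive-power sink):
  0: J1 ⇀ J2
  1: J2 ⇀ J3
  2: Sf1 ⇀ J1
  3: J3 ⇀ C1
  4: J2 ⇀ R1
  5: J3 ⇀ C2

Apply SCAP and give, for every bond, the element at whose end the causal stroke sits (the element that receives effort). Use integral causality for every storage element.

bond 2 stroke→Sf1  (Sf1 (Sf) sets flow on bond)
bond 0 stroke→J1  (1-jn J1 has f-setter on 2)
bond 3 stroke→J3  (C1 outputs effort q/C1)
bond 5 stroke→J3  (C2: C, integral causality)
bond 1 stroke→J2  (J3: last free bond brings flow in)
bond 4 stroke→R1  (J2: bond 1 brought effort, rest push out)

b0 stroke→J1
b1 stroke→J2
b2 stroke→Sf1
b3 stroke→J3
b4 stroke→R1
b5 stroke→J3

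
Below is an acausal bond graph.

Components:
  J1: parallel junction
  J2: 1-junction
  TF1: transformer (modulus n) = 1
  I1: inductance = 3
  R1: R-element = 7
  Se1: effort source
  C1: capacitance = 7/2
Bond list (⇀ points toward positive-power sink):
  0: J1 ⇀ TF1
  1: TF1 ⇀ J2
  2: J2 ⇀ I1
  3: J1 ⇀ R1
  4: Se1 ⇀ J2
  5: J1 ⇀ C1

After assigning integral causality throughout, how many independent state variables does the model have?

2  (C1, I1 all integral)

#4 →J2  (source Se1 imposes e)
#2 →I1  (I1 integral (f out))
#1 →J2  (J2: bond 2 brought flow, rest push out)
#0 →TF1  (TF1 one-in-one-out from 1)
#5 →J1  (C1 integral (e out))
#3 →R1  (J1 effort already set via bond 5)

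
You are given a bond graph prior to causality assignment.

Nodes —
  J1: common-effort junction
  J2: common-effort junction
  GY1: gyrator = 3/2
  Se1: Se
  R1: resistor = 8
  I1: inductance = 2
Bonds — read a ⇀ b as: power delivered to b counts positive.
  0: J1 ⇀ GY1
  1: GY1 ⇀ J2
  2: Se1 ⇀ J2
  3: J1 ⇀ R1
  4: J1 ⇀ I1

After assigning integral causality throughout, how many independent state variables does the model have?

#2 stroke→J2  (Se1: effort source, stroke at far end)
#1 stroke→GY1  (J2 effort already set via bond 2)
#0 stroke→GY1  (through GY1, causality inverts; strokes same side of GY1)
#4 stroke→I1  (prefer integral on I1)
#3 stroke→J1  (only one effort-in slot at J1)

1  (I1 all integral)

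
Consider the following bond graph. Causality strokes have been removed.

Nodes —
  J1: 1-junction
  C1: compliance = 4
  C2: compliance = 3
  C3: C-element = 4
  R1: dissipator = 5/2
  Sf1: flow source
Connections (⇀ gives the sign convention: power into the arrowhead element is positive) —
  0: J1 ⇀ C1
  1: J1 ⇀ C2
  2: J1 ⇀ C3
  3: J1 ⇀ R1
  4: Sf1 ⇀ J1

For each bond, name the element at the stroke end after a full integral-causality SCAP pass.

b0 stroke at J1
b1 stroke at J1
b2 stroke at J1
b3 stroke at J1
b4 stroke at Sf1

bond 4 stroke at Sf1  (source Sf1 imposes f)
bond 0 stroke at J1  (J1 flow already set via bond 4)
bond 1 stroke at J1  (J1: bond 4 brought flow, rest push out)
bond 2 stroke at J1  (common-f at J1 fixed by 4)
bond 3 stroke at J1  (common-f at J1 fixed by 4)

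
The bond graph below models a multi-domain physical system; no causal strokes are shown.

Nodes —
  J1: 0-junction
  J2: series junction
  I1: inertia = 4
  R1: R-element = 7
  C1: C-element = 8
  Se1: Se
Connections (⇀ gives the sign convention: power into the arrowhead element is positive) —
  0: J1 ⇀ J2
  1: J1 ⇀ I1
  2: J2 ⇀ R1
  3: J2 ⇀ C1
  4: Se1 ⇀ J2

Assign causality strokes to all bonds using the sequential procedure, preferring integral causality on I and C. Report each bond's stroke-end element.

bond 4 stroke at J2  (source Se1 imposes e)
bond 1 stroke at I1  (I1 integral (f out))
bond 0 stroke at J1  (only one effort-in slot at J1)
bond 2 stroke at J2  (common-f at J2 fixed by 0)
bond 3 stroke at J2  (1-jn J2 has f-setter on 0)

β0 |J1
β1 |I1
β2 |J2
β3 |J2
β4 |J2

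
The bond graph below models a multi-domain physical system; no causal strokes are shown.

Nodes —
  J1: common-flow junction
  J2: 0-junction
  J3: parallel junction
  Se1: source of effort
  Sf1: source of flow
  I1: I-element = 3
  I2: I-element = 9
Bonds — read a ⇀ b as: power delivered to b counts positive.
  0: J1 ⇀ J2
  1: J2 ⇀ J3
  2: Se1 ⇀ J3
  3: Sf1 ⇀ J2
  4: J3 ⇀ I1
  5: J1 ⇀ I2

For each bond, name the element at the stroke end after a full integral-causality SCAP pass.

b0 →J1
b1 →J2
b2 →J3
b3 →Sf1
b4 →I1
b5 →I2

bond 2 →J3  (Se1 fixes effort; stroke away)
bond 3 →Sf1  (source Sf1 imposes f)
bond 1 →J2  (common-e at J3 fixed by 2)
bond 4 →I1  (J3 effort already set via bond 2)
bond 0 →J1  (common-e at J2 fixed by 1)
bond 5 →I2  (J1: last free bond brings flow in)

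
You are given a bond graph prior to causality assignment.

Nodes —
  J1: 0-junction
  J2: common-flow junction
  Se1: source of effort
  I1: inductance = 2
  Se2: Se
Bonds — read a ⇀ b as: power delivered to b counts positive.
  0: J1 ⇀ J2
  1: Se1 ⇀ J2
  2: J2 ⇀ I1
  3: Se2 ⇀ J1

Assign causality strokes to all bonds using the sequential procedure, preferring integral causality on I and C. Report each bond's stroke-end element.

bond 0 →J2
bond 1 →J2
bond 2 →I1
bond 3 →J1

bond 1 →J2  (Se1 (Se) sets effort on bond)
bond 3 →J1  (Se2 fixes effort; stroke away)
bond 0 →J2  (J1 effort already set via bond 3)
bond 2 →I1  (J2 needs exactly one f-in)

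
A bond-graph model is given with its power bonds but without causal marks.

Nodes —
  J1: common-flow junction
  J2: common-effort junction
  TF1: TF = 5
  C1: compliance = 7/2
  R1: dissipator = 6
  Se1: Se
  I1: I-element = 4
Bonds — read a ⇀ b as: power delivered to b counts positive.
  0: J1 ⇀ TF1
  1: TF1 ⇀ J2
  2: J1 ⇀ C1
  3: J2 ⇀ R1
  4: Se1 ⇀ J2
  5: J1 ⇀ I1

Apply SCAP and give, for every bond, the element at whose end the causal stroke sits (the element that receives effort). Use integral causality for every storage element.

bond 0 →J1
bond 1 →TF1
bond 2 →J1
bond 3 →R1
bond 4 →J2
bond 5 →I1

b4 stroke at J2  (source Se1 imposes e)
b1 stroke at TF1  (J2: bond 4 brought effort, rest push out)
b3 stroke at R1  (J2 effort already set via bond 4)
b0 stroke at J1  (TF1 one-in-one-out from 1)
b2 stroke at J1  (C1 outputs effort q/C1)
b5 stroke at I1  (only one flow-in slot at J1)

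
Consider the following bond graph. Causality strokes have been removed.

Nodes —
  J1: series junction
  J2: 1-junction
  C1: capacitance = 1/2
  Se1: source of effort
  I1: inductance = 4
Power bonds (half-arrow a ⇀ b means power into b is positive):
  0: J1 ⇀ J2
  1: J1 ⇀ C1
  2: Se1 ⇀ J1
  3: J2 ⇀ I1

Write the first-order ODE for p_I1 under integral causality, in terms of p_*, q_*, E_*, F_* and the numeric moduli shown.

dp_I1/dt = E_Se1 - 2*q_C1

b2 →J1  (Se1 fixes effort; stroke away)
b1 →J1  (C1 integral (e out))
b0 →J2  (J1 needs exactly one f-in)
b3 →I1  (J2 needs exactly one f-in)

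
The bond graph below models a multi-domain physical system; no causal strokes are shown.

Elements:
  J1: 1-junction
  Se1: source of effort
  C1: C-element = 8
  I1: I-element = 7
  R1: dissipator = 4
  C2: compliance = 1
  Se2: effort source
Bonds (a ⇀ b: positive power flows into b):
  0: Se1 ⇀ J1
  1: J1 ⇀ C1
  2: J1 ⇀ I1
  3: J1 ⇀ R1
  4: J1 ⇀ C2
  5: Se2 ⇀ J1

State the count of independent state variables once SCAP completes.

#0 stroke at J1  (Se1: effort source, stroke at far end)
#5 stroke at J1  (Se2 (Se) sets effort on bond)
#1 stroke at J1  (C1: C, integral causality)
#2 stroke at I1  (I1: I, integral causality)
#3 stroke at J1  (1-jn J1 has f-setter on 2)
#4 stroke at J1  (J1 flow already set via bond 2)

3  (C1, C2, I1 all integral)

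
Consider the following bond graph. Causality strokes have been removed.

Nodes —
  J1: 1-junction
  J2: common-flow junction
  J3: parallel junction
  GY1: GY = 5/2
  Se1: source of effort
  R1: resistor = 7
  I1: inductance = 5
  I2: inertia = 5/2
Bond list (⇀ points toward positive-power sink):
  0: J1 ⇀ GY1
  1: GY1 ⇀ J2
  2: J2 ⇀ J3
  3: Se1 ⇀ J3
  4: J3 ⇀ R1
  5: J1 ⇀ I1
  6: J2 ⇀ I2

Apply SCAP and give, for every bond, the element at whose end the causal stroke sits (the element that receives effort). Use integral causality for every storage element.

β3 stroke→J3  (Se1: effort source, stroke at far end)
β2 stroke→J2  (J3: bond 3 brought effort, rest push out)
β4 stroke→R1  (J3 effort already set via bond 3)
β5 stroke→I1  (prefer integral on I1)
β0 stroke→J1  (1-jn J1 has f-setter on 5)
β1 stroke→J2  (GY1 both-in/both-out from 0)
β6 stroke→I2  (J2 needs exactly one f-in)

#0 |J1
#1 |J2
#2 |J2
#3 |J3
#4 |R1
#5 |I1
#6 |I2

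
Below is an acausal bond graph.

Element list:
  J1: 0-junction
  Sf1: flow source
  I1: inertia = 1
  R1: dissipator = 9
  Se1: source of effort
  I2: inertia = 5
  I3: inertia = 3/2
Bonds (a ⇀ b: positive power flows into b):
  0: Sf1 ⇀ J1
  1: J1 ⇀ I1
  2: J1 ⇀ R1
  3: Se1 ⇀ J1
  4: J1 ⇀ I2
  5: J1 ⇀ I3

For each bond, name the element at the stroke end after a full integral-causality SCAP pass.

#0 stroke at Sf1
#1 stroke at I1
#2 stroke at R1
#3 stroke at J1
#4 stroke at I2
#5 stroke at I3

b0 stroke→Sf1  (source Sf1 imposes f)
b3 stroke→J1  (Se1: effort source, stroke at far end)
b1 stroke→I1  (J1: bond 3 brought effort, rest push out)
b2 stroke→R1  (J1: bond 3 brought effort, rest push out)
b4 stroke→I2  (common-e at J1 fixed by 3)
b5 stroke→I3  (0-jn J1 has e-setter on 3)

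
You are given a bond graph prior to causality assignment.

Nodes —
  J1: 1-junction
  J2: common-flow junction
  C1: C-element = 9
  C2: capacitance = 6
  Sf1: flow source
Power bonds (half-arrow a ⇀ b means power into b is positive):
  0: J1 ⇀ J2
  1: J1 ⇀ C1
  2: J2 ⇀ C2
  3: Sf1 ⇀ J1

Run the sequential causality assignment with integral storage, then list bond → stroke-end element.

bond 3 |Sf1  (Sf1 fixes flow; stroke at Sf1)
bond 0 |J1  (J1 flow already set via bond 3)
bond 1 |J1  (J1: bond 3 brought flow, rest push out)
bond 2 |J2  (common-f at J2 fixed by 0)

bond 0 |J1
bond 1 |J1
bond 2 |J2
bond 3 |Sf1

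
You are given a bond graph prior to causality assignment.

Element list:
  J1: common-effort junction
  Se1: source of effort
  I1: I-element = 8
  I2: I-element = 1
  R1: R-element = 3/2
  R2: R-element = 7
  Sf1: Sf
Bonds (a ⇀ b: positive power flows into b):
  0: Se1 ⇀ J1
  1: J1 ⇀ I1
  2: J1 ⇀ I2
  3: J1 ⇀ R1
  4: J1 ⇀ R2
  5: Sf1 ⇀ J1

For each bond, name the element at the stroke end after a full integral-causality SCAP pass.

b0 →J1
b1 →I1
b2 →I2
b3 →R1
b4 →R2
b5 →Sf1

bond 0 stroke at J1  (Se1: effort source, stroke at far end)
bond 5 stroke at Sf1  (Sf1 (Sf) sets flow on bond)
bond 1 stroke at I1  (0-jn J1 has e-setter on 0)
bond 2 stroke at I2  (J1 effort already set via bond 0)
bond 3 stroke at R1  (0-jn J1 has e-setter on 0)
bond 4 stroke at R2  (common-e at J1 fixed by 0)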